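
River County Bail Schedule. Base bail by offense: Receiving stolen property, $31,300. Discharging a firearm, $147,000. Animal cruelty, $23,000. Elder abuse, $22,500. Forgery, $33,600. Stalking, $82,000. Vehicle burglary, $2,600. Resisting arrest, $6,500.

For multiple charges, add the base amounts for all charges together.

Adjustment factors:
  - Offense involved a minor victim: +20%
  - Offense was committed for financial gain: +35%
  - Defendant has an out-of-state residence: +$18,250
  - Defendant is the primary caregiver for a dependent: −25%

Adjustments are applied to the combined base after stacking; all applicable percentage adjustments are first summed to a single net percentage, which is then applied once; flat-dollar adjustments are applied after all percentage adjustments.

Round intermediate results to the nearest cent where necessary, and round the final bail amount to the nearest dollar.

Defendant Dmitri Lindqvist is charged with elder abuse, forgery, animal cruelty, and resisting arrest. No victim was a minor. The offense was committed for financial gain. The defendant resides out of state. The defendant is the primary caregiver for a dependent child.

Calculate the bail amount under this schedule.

$112,410

Base amounts from the schedule: elder abuse $22,500; forgery $33,600; animal cruelty $23,000; resisting arrest $6,500.
Stacking rule: sum of all bases. $22,500 + $33,600 + $23,000 + $6,500 = $85,600.
Net percentage adjustment: +35% −25% = +10%. $85,600 × 1.1 = $94,160.
Defendant has an out-of-state residence (+$18,250 flat): $94,160 + $18,250 = $112,410.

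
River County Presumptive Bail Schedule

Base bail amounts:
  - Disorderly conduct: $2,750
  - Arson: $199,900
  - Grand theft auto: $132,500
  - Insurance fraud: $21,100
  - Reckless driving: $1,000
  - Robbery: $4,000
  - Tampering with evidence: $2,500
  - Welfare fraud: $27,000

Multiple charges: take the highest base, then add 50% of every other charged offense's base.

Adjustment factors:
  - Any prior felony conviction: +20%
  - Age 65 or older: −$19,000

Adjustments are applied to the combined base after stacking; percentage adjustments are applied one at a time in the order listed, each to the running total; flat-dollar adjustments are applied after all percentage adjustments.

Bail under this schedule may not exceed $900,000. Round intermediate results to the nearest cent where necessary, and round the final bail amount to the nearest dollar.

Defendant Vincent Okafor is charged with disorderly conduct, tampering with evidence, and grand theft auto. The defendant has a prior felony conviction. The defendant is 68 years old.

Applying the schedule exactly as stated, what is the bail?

$143,150

Base amounts from the schedule: disorderly conduct $2,750; tampering with evidence $2,500; grand theft auto $132,500.
Stacking rule: highest base plus 50% of each additional charge. Highest is grand theft auto at $132,500. Additional: $2,750 × 50% = $1,375; $2,500 × 50% = $1,250. Combined base = $132,500 + $2,625 = $135,125.
Any prior felony conviction (+20%): $135,125 × 1.2 = $162,150.
Age 65 or older (−$19,000 flat): $162,150 − $19,000 = $143,150.
$143,150 is within the $900,000 maximum.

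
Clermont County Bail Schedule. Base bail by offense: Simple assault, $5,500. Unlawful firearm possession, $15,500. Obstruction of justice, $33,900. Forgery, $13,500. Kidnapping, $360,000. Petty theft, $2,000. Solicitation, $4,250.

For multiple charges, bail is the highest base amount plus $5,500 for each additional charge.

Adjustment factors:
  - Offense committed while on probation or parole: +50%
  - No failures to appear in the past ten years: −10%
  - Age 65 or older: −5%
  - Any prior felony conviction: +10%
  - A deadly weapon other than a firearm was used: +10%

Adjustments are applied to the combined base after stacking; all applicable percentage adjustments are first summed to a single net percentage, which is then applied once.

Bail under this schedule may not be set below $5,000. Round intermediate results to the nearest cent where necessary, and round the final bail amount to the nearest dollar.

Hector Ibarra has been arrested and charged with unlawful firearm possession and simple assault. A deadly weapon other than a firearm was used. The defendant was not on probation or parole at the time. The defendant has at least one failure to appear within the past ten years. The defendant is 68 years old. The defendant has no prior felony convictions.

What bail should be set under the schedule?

Base amounts from the schedule: unlawful firearm possession $15,500; simple assault $5,500.
Stacking rule: highest base plus $5,500 per additional charge. Highest is unlawful firearm possession at $15,500; 1 additional charge → +$5,500. Combined base = $21,000.
Net percentage adjustment: −5% +10% = +5%. $21,000 × 1.05 = $22,050.
$22,050 is at or above the $5,000 minimum.

$22,050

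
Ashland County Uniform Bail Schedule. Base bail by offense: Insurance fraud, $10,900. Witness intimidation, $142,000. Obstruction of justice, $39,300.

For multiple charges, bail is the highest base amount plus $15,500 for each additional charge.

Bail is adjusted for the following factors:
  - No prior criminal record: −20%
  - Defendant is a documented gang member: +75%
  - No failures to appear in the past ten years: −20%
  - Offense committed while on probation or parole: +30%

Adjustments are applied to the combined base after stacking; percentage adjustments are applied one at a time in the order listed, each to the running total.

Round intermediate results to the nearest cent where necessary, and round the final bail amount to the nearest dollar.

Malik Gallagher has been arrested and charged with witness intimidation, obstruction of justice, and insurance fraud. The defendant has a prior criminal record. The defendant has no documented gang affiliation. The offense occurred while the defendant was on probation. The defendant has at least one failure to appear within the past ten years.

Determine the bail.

$224,900

Base amounts from the schedule: witness intimidation $142,000; obstruction of justice $39,300; insurance fraud $10,900.
Stacking rule: highest base plus $15,500 per additional charge. Highest is witness intimidation at $142,000; 2 additional charges → +$31,000. Combined base = $173,000.
Offense committed while on probation or parole (+30%): $173,000 × 1.3 = $224,900.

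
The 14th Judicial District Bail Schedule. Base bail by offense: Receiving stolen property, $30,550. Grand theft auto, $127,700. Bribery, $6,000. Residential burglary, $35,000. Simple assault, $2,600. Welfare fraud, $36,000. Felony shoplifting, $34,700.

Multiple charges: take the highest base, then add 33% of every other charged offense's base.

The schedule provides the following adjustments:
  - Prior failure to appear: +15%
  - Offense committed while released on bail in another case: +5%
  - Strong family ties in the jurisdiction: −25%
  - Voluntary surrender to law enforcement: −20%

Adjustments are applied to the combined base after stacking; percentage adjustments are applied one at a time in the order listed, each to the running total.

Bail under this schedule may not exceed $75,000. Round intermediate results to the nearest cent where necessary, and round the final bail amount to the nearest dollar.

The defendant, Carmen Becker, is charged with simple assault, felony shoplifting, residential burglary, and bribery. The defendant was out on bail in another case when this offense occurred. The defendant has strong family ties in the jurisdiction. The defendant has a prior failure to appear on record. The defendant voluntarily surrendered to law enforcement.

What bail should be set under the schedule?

Base amounts from the schedule: simple assault $2,600; felony shoplifting $34,700; residential burglary $35,000; bribery $6,000.
Stacking rule: highest base plus 33% of each additional charge. Highest is residential burglary at $35,000. Additional: $2,600 × 33% = $858; $34,700 × 33% = $11,451; $6,000 × 33% = $1,980. Combined base = $35,000 + $14,289 = $49,289.
Prior failure to appear (+15%): $49,289 × 1.15 = $56,682.35.
Offense committed while released on bail in another case (+5%): $56,682.35 × 1.05 = $59,516.47.
Strong family ties in the jurisdiction (−25%): $59,516.47 × 0.75 = $44,637.35.
Voluntary surrender to law enforcement (−20%): $44,637.35 × 0.8 = $35,709.88.
$35,709.88 is within the $75,000 maximum.
Rounded to the nearest dollar: $35,710.

$35,710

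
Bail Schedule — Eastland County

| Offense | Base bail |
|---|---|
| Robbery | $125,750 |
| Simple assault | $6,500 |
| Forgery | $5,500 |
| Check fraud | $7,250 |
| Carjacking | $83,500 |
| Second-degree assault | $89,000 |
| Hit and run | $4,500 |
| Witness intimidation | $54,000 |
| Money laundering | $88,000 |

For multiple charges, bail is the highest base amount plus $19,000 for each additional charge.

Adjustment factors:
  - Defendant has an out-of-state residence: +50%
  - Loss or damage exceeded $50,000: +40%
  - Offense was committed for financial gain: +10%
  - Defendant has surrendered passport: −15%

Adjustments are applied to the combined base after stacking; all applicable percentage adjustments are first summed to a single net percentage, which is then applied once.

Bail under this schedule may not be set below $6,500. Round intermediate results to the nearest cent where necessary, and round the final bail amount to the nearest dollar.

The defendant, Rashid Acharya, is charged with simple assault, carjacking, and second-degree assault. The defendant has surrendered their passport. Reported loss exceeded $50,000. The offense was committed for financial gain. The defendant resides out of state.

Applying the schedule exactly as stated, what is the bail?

$234,950

Base amounts from the schedule: simple assault $6,500; carjacking $83,500; second-degree assault $89,000.
Stacking rule: highest base plus $19,000 per additional charge. Highest is second-degree assault at $89,000; 2 additional charges → +$38,000. Combined base = $127,000.
Net percentage adjustment: +50% +40% +10% −15% = +85%. $127,000 × 1.85 = $234,950.
$234,950 is at or above the $6,500 minimum.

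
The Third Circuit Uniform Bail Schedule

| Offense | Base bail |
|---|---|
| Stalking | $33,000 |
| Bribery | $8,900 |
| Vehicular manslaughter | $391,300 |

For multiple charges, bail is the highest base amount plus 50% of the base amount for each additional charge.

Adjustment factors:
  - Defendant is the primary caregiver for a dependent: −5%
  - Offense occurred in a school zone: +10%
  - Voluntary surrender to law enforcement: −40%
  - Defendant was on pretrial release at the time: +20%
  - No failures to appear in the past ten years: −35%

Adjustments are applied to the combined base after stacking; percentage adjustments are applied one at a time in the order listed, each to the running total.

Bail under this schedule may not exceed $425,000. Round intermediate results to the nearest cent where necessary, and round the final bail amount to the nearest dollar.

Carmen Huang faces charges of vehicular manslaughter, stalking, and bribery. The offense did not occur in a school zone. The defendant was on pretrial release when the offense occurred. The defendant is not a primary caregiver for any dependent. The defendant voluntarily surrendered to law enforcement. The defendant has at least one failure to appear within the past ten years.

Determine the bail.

Base amounts from the schedule: vehicular manslaughter $391,300; stalking $33,000; bribery $8,900.
Stacking rule: highest base plus 50% of each additional charge. Highest is vehicular manslaughter at $391,300. Additional: $33,000 × 50% = $16,500; $8,900 × 50% = $4,450. Combined base = $391,300 + $20,950 = $412,250.
Voluntary surrender to law enforcement (−40%): $412,250 × 0.6 = $247,350.
Defendant was on pretrial release at the time (+20%): $247,350 × 1.2 = $296,820.
$296,820 is within the $425,000 maximum.

$296,820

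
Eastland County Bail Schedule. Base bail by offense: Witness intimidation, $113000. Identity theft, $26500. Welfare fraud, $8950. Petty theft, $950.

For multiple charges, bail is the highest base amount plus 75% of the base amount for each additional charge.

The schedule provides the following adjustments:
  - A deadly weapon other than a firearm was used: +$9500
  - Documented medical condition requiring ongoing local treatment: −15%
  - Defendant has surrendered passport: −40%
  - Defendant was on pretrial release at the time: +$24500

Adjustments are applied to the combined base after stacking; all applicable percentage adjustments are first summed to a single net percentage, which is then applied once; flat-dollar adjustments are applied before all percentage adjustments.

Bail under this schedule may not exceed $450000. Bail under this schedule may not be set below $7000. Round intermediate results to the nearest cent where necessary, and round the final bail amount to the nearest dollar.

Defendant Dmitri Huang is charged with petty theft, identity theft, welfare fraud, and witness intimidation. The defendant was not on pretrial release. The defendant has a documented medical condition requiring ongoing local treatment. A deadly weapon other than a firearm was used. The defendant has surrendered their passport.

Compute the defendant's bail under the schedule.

$67410

Base amounts from the schedule: petty theft $950; identity theft $26500; welfare fraud $8950; witness intimidation $113000.
Stacking rule: highest base plus 75% of each additional charge. Highest is witness intimidation at $113000. Additional: $950 × 75% = $712.50; $26500 × 75% = $19875; $8950 × 75% = $6712.50. Combined base = $113000 + $27300 = $140300.
A deadly weapon other than a firearm was used (+$9500 flat): $140300 + $9500 = $149800.
Net percentage adjustment: −15% −40% = −55%. $149800 × 0.45 = $67410.
$67410 is within the $450000 maximum.
$67410 is at or above the $7000 minimum.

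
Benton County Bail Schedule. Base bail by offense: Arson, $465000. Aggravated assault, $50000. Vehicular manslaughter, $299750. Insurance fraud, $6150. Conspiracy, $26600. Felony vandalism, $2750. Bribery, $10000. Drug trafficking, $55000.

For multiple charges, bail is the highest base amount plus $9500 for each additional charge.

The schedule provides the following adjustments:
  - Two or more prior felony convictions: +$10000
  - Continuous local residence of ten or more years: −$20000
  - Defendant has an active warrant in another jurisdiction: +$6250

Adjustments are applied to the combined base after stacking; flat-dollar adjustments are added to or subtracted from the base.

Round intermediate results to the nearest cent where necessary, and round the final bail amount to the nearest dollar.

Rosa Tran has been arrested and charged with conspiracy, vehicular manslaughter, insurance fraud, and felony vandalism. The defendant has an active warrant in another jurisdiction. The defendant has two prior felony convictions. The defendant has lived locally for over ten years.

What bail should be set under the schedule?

Base amounts from the schedule: conspiracy $26600; vehicular manslaughter $299750; insurance fraud $6150; felony vandalism $2750.
Stacking rule: highest base plus $9500 per additional charge. Highest is vehicular manslaughter at $299750; 3 additional charges → +$28500. Combined base = $328250.
Two or more prior felony convictions (+$10000 flat): $328250 + $10000 = $338250.
Continuous local residence of ten or more years (−$20000 flat): $338250 − $20000 = $318250.
Defendant has an active warrant in another jurisdiction (+$6250 flat): $318250 + $6250 = $324500.

$324500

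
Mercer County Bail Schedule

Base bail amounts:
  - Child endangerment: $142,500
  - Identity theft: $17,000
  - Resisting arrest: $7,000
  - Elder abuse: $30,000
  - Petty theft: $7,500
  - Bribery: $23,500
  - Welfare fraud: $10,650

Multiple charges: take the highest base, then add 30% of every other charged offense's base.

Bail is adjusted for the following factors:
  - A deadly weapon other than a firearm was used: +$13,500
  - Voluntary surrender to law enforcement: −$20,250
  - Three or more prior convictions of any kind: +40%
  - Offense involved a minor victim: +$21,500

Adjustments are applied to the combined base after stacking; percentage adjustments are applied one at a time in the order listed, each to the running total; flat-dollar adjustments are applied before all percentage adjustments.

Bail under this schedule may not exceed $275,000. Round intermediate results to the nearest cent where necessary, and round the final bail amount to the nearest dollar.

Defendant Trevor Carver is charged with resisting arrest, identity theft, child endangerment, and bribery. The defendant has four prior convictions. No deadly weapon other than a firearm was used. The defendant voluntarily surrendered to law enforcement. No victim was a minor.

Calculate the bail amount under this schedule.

Base amounts from the schedule: resisting arrest $7,000; identity theft $17,000; child endangerment $142,500; bribery $23,500.
Stacking rule: highest base plus 30% of each additional charge. Highest is child endangerment at $142,500. Additional: $7,000 × 30% = $2,100; $17,000 × 30% = $5,100; $23,500 × 30% = $7,050. Combined base = $142,500 + $14,250 = $156,750.
Voluntary surrender to law enforcement (−$20,250 flat): $156,750 − $20,250 = $136,500.
Three or more prior convictions of any kind (+40%): $136,500 × 1.4 = $191,100.
$191,100 is within the $275,000 maximum.

$191,100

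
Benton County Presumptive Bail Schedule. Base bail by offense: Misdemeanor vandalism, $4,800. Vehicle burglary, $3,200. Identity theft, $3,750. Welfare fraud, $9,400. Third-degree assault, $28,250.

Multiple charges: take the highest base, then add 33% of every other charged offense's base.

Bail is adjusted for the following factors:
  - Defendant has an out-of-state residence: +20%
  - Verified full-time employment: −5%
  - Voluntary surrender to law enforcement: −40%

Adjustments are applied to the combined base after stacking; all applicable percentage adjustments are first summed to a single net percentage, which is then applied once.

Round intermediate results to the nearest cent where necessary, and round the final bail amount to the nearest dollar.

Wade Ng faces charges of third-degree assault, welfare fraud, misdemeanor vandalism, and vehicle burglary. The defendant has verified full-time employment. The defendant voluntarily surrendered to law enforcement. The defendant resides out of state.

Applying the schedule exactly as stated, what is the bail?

$25,494

Base amounts from the schedule: third-degree assault $28,250; welfare fraud $9,400; misdemeanor vandalism $4,800; vehicle burglary $3,200.
Stacking rule: highest base plus 33% of each additional charge. Highest is third-degree assault at $28,250. Additional: $9,400 × 33% = $3,102; $4,800 × 33% = $1,584; $3,200 × 33% = $1,056. Combined base = $28,250 + $5,742 = $33,992.
Net percentage adjustment: +20% −5% −40% = −25%. $33,992 × 0.75 = $25,494.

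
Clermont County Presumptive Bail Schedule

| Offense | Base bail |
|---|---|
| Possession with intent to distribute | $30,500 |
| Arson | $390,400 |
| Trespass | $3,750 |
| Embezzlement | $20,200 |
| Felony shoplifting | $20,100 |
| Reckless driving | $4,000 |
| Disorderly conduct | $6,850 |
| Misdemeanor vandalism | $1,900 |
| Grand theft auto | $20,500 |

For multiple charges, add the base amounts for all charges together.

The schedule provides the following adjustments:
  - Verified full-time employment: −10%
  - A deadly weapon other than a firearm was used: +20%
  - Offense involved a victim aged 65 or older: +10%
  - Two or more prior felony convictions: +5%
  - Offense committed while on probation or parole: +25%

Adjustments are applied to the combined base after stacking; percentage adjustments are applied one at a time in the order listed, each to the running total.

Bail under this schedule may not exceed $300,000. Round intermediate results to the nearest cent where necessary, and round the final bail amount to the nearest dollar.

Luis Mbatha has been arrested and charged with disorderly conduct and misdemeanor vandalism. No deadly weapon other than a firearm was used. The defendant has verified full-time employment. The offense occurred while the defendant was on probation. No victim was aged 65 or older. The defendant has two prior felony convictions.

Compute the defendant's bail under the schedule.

Base amounts from the schedule: disorderly conduct $6,850; misdemeanor vandalism $1,900.
Stacking rule: sum of all bases. $6,850 + $1,900 = $8,750.
Verified full-time employment (−10%): $8,750 × 0.9 = $7,875.
Two or more prior felony convictions (+5%): $7,875 × 1.05 = $8,268.75.
Offense committed while on probation or parole (+25%): $8,268.75 × 1.25 = $10,335.94.
$10,335.94 is within the $300,000 maximum.
Rounded to the nearest dollar: $10,336.

$10,336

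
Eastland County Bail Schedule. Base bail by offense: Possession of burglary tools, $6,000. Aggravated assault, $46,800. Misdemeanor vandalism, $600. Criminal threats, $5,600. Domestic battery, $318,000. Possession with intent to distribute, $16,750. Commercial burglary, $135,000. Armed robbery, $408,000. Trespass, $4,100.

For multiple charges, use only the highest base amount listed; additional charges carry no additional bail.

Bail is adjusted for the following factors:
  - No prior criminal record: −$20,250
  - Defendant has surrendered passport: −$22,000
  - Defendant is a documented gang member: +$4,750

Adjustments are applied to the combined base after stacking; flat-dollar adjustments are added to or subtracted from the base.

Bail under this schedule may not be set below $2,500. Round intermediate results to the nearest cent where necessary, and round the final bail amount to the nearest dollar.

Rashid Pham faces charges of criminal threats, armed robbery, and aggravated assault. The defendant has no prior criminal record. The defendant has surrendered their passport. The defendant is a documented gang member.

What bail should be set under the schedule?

Base amounts from the schedule: criminal threats $5,600; armed robbery $408,000; aggravated assault $46,800.
Stacking rule: use the highest base only. Highest is armed robbery at $408,000. Combined base = $408,000.
No prior criminal record (−$20,250 flat): $408,000 − $20,250 = $387,750.
Defendant has surrendered passport (−$22,000 flat): $387,750 − $22,000 = $365,750.
Defendant is a documented gang member (+$4,750 flat): $365,750 + $4,750 = $370,500.
$370,500 is at or above the $2,500 minimum.

$370,500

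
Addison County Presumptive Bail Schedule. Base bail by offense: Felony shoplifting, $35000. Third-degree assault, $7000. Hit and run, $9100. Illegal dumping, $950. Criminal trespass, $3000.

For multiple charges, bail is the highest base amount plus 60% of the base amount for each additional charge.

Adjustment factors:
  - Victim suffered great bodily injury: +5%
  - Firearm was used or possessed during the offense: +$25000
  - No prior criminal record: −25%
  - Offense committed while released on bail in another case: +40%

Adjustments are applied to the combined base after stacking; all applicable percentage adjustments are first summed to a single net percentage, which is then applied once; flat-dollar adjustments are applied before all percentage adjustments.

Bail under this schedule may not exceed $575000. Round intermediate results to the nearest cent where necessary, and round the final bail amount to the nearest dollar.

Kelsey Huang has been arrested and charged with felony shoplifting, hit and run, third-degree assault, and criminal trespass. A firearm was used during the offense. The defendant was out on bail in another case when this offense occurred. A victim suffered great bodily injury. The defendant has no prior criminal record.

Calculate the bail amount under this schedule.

$85752

Base amounts from the schedule: felony shoplifting $35000; hit and run $9100; third-degree assault $7000; criminal trespass $3000.
Stacking rule: highest base plus 60% of each additional charge. Highest is felony shoplifting at $35000. Additional: $9100 × 60% = $5460; $7000 × 60% = $4200; $3000 × 60% = $1800. Combined base = $35000 + $11460 = $46460.
Firearm was used or possessed during the offense (+$25000 flat): $46460 + $25000 = $71460.
Net percentage adjustment: +5% −25% +40% = +20%. $71460 × 1.2 = $85752.
$85752 is within the $575000 maximum.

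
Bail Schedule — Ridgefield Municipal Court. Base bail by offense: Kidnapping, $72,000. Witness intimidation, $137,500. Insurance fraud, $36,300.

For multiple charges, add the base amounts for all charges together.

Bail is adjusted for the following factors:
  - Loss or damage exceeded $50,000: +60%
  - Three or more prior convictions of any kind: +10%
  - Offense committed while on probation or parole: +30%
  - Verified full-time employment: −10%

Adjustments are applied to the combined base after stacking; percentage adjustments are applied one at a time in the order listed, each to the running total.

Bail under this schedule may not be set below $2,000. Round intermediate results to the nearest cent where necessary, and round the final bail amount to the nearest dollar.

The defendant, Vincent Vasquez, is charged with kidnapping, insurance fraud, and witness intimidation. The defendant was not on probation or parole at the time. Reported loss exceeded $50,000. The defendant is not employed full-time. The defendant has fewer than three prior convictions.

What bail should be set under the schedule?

Base amounts from the schedule: kidnapping $72,000; insurance fraud $36,300; witness intimidation $137,500.
Stacking rule: sum of all bases. $72,000 + $36,300 + $137,500 = $245,800.
Loss or damage exceeded $50,000 (+60%): $245,800 × 1.6 = $393,280.
$393,280 is at or above the $2,000 minimum.

$393,280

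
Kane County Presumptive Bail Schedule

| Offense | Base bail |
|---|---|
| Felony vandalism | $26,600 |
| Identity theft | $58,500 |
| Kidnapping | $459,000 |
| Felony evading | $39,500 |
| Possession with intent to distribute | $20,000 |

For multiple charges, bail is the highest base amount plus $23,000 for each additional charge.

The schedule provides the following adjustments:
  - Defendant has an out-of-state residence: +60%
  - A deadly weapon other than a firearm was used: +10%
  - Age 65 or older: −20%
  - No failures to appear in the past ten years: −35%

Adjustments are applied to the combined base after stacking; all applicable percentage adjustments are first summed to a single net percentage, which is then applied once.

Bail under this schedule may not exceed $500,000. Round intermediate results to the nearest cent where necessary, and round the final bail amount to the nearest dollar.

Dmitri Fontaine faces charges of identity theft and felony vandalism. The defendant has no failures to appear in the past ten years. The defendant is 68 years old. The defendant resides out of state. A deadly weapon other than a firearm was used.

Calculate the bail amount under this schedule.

$93,725

Base amounts from the schedule: identity theft $58,500; felony vandalism $26,600.
Stacking rule: highest base plus $23,000 per additional charge. Highest is identity theft at $58,500; 1 additional charge → +$23,000. Combined base = $81,500.
Net percentage adjustment: +60% +10% −20% −35% = +15%. $81,500 × 1.15 = $93,725.
$93,725 is within the $500,000 maximum.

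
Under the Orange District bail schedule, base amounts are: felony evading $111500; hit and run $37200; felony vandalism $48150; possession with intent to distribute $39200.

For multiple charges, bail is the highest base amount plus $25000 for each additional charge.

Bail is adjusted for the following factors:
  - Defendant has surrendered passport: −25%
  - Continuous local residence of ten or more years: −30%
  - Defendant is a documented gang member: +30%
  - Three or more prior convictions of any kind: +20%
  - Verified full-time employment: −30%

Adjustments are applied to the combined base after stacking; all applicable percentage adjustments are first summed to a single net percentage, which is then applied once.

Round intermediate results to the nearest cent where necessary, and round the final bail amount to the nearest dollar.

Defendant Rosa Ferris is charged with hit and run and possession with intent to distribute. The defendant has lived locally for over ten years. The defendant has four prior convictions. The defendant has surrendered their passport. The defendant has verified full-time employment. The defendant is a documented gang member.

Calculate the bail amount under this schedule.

$41730

Base amounts from the schedule: hit and run $37200; possession with intent to distribute $39200.
Stacking rule: highest base plus $25000 per additional charge. Highest is possession with intent to distribute at $39200; 1 additional charge → +$25000. Combined base = $64200.
Net percentage adjustment: −25% −30% +30% +20% −30% = −35%. $64200 × 0.65 = $41730.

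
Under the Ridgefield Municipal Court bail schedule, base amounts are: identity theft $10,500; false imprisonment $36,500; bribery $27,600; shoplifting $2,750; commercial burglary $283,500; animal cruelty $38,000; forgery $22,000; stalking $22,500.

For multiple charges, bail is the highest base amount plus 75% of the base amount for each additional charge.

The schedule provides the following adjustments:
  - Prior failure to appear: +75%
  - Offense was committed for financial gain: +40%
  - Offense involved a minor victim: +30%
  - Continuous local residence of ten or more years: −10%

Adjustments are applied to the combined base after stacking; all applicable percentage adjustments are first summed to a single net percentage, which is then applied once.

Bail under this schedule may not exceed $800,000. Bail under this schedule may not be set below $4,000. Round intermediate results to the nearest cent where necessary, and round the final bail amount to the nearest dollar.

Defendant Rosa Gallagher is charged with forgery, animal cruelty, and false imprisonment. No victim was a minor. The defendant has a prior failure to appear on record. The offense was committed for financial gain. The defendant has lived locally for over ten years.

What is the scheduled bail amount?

Base amounts from the schedule: forgery $22,000; animal cruelty $38,000; false imprisonment $36,500.
Stacking rule: highest base plus 75% of each additional charge. Highest is animal cruelty at $38,000. Additional: $22,000 × 75% = $16,500; $36,500 × 75% = $27,375. Combined base = $38,000 + $43,875 = $81,875.
Net percentage adjustment: +75% +40% −10% = +105%. $81,875 × 2.05 = $167,843.75.
$167,843.75 is within the $800,000 maximum.
$167,843.75 is at or above the $4,000 minimum.
Rounded to the nearest dollar: $167,844.

$167,844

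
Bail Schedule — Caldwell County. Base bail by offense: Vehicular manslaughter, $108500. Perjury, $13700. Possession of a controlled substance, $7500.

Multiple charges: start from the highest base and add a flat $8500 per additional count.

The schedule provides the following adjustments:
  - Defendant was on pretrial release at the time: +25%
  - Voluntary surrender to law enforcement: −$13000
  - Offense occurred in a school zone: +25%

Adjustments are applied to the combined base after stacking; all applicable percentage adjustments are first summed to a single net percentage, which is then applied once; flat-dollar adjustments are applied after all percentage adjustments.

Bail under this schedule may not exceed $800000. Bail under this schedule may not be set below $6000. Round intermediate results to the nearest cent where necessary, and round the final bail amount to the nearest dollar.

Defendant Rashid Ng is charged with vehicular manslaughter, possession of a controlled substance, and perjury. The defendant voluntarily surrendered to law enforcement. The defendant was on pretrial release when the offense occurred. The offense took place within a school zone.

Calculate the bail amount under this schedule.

Base amounts from the schedule: vehicular manslaughter $108500; possession of a controlled substance $7500; perjury $13700.
Stacking rule: highest base plus $8500 per additional charge. Highest is vehicular manslaughter at $108500; 2 additional charges → +$17000. Combined base = $125500.
Net percentage adjustment: +25% +25% = +50%. $125500 × 1.5 = $188250.
Voluntary surrender to law enforcement (−$13000 flat): $188250 − $13000 = $175250.
$175250 is within the $800000 maximum.
$175250 is at or above the $6000 minimum.

$175250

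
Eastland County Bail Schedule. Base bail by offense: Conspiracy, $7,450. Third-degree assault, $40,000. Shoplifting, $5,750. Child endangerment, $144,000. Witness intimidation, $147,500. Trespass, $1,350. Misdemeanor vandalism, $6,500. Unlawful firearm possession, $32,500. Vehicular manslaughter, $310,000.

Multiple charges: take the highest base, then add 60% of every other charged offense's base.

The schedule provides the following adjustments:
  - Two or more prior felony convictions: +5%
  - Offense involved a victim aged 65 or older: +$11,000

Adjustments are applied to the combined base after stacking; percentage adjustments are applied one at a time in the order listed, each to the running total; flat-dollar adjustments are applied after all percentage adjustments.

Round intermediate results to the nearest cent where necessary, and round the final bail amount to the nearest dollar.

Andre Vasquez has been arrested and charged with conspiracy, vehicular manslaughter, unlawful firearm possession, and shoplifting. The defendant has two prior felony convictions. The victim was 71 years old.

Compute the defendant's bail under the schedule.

Base amounts from the schedule: conspiracy $7,450; vehicular manslaughter $310,000; unlawful firearm possession $32,500; shoplifting $5,750.
Stacking rule: highest base plus 60% of each additional charge. Highest is vehicular manslaughter at $310,000. Additional: $7,450 × 60% = $4,470; $32,500 × 60% = $19,500; $5,750 × 60% = $3,450. Combined base = $310,000 + $27,420 = $337,420.
Two or more prior felony convictions (+5%): $337,420 × 1.05 = $354,291.
Offense involved a victim aged 65 or older (+$11,000 flat): $354,291 + $11,000 = $365,291.

$365,291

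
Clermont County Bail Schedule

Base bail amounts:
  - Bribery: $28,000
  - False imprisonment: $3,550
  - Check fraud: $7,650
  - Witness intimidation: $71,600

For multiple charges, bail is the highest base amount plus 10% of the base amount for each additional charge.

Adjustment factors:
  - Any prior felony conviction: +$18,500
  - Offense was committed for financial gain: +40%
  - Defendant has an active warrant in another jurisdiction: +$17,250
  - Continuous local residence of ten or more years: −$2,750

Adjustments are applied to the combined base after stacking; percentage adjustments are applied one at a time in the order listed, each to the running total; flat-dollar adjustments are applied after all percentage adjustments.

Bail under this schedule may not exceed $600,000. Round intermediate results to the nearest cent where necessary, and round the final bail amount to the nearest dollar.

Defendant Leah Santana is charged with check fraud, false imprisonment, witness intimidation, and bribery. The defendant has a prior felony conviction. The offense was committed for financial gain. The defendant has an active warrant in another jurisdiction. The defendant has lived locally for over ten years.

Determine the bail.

$138,728

Base amounts from the schedule: check fraud $7,650; false imprisonment $3,550; witness intimidation $71,600; bribery $28,000.
Stacking rule: highest base plus 10% of each additional charge. Highest is witness intimidation at $71,600. Additional: $7,650 × 10% = $765; $3,550 × 10% = $355; $28,000 × 10% = $2,800. Combined base = $71,600 + $3,920 = $75,520.
Offense was committed for financial gain (+40%): $75,520 × 1.4 = $105,728.
Any prior felony conviction (+$18,500 flat): $105,728 + $18,500 = $124,228.
Defendant has an active warrant in another jurisdiction (+$17,250 flat): $124,228 + $17,250 = $141,478.
Continuous local residence of ten or more years (−$2,750 flat): $141,478 − $2,750 = $138,728.
$138,728 is within the $600,000 maximum.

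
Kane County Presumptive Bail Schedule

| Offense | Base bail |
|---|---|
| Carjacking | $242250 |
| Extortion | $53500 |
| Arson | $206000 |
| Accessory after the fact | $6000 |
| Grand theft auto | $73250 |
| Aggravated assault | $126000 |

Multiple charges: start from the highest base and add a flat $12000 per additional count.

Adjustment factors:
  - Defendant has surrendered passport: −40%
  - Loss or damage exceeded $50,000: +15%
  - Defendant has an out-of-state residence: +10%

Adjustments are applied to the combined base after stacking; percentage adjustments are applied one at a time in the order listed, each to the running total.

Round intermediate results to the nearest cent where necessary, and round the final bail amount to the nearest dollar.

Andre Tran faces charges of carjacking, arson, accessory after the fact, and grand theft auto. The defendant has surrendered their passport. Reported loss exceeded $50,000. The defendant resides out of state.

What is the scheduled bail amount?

$211192

Base amounts from the schedule: carjacking $242250; arson $206000; accessory after the fact $6000; grand theft auto $73250.
Stacking rule: highest base plus $12000 per additional charge. Highest is carjacking at $242250; 3 additional charges → +$36000. Combined base = $278250.
Defendant has surrendered passport (−40%): $278250 × 0.6 = $166950.
Loss or damage exceeded $50,000 (+15%): $166950 × 1.15 = $191992.50.
Defendant has an out-of-state residence (+10%): $191992.50 × 1.1 = $211191.75.
Rounded to the nearest dollar: $211192.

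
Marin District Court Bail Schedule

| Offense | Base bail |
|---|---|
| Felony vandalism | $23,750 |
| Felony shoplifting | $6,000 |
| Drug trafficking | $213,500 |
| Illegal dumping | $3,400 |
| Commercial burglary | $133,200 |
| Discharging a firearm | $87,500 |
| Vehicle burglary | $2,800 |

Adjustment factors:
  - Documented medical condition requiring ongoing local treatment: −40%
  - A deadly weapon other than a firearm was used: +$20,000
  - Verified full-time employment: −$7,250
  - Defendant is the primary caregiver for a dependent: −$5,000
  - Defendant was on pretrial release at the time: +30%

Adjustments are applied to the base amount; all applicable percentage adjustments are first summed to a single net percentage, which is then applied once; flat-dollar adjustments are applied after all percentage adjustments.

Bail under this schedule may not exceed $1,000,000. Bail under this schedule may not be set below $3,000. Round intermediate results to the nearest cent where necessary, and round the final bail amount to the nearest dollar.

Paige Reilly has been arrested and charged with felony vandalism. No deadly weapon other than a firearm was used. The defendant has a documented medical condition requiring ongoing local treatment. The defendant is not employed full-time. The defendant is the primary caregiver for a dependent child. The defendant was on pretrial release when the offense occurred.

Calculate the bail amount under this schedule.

$16,375

Base amounts from the schedule: felony vandalism $23,750.
Single charge. Combined base = $23,750.
Net percentage adjustment: −40% +30% = −10%. $23,750 × 0.9 = $21,375.
Defendant is the primary caregiver for a dependent (−$5,000 flat): $21,375 − $5,000 = $16,375.
$16,375 is within the $1,000,000 maximum.
$16,375 is at or above the $3,000 minimum.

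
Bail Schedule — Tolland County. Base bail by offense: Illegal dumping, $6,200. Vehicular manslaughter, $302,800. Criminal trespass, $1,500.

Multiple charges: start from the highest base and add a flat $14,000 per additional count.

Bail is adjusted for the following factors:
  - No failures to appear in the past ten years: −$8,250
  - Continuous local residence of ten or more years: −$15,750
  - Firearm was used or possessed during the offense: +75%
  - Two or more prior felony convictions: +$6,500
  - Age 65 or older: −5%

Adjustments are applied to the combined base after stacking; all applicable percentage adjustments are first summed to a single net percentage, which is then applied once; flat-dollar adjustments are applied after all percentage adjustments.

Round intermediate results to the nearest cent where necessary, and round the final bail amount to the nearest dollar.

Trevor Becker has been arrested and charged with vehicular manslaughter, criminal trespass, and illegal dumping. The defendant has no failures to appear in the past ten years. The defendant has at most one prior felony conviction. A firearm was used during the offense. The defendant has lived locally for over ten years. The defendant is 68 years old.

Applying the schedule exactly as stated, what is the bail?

$538,360

Base amounts from the schedule: vehicular manslaughter $302,800; criminal trespass $1,500; illegal dumping $6,200.
Stacking rule: highest base plus $14,000 per additional charge. Highest is vehicular manslaughter at $302,800; 2 additional charges → +$28,000. Combined base = $330,800.
Net percentage adjustment: +75% −5% = +70%. $330,800 × 1.7 = $562,360.
No failures to appear in the past ten years (−$8,250 flat): $562,360 − $8,250 = $554,110.
Continuous local residence of ten or more years (−$15,750 flat): $554,110 − $15,750 = $538,360.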